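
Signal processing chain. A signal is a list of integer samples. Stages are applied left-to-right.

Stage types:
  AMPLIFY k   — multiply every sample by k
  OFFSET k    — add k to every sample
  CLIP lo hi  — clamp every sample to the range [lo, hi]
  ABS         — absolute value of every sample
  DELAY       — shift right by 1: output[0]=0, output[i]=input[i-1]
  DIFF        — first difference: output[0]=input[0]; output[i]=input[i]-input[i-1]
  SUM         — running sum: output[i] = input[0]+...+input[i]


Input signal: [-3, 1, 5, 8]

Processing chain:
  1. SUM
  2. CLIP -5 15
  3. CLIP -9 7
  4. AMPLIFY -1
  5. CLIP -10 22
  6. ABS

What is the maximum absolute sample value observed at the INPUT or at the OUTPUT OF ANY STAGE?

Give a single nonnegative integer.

Input: [-3, 1, 5, 8] (max |s|=8)
Stage 1 (SUM): sum[0..0]=-3, sum[0..1]=-2, sum[0..2]=3, sum[0..3]=11 -> [-3, -2, 3, 11] (max |s|=11)
Stage 2 (CLIP -5 15): clip(-3,-5,15)=-3, clip(-2,-5,15)=-2, clip(3,-5,15)=3, clip(11,-5,15)=11 -> [-3, -2, 3, 11] (max |s|=11)
Stage 3 (CLIP -9 7): clip(-3,-9,7)=-3, clip(-2,-9,7)=-2, clip(3,-9,7)=3, clip(11,-9,7)=7 -> [-3, -2, 3, 7] (max |s|=7)
Stage 4 (AMPLIFY -1): -3*-1=3, -2*-1=2, 3*-1=-3, 7*-1=-7 -> [3, 2, -3, -7] (max |s|=7)
Stage 5 (CLIP -10 22): clip(3,-10,22)=3, clip(2,-10,22)=2, clip(-3,-10,22)=-3, clip(-7,-10,22)=-7 -> [3, 2, -3, -7] (max |s|=7)
Stage 6 (ABS): |3|=3, |2|=2, |-3|=3, |-7|=7 -> [3, 2, 3, 7] (max |s|=7)
Overall max amplitude: 11

Answer: 11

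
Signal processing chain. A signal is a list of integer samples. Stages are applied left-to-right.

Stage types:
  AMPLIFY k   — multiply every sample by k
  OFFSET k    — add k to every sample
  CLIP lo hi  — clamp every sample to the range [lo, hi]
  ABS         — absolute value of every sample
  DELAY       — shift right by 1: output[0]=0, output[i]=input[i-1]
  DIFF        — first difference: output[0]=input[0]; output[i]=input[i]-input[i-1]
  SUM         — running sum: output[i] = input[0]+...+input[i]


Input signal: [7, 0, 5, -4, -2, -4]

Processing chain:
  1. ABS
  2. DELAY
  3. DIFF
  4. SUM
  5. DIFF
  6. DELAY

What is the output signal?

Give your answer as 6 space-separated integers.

Answer: 0 0 7 -7 5 -1

Derivation:
Input: [7, 0, 5, -4, -2, -4]
Stage 1 (ABS): |7|=7, |0|=0, |5|=5, |-4|=4, |-2|=2, |-4|=4 -> [7, 0, 5, 4, 2, 4]
Stage 2 (DELAY): [0, 7, 0, 5, 4, 2] = [0, 7, 0, 5, 4, 2] -> [0, 7, 0, 5, 4, 2]
Stage 3 (DIFF): s[0]=0, 7-0=7, 0-7=-7, 5-0=5, 4-5=-1, 2-4=-2 -> [0, 7, -7, 5, -1, -2]
Stage 4 (SUM): sum[0..0]=0, sum[0..1]=7, sum[0..2]=0, sum[0..3]=5, sum[0..4]=4, sum[0..5]=2 -> [0, 7, 0, 5, 4, 2]
Stage 5 (DIFF): s[0]=0, 7-0=7, 0-7=-7, 5-0=5, 4-5=-1, 2-4=-2 -> [0, 7, -7, 5, -1, -2]
Stage 6 (DELAY): [0, 0, 7, -7, 5, -1] = [0, 0, 7, -7, 5, -1] -> [0, 0, 7, -7, 5, -1]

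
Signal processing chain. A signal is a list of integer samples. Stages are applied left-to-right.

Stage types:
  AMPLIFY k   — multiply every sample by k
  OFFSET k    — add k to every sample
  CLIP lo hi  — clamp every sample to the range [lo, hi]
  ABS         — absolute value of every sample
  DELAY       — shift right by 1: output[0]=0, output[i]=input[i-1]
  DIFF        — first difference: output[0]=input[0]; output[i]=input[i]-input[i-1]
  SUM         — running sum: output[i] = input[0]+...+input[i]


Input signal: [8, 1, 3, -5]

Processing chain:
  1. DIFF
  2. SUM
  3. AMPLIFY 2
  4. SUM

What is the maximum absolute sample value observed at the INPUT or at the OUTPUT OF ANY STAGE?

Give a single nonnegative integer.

Answer: 24

Derivation:
Input: [8, 1, 3, -5] (max |s|=8)
Stage 1 (DIFF): s[0]=8, 1-8=-7, 3-1=2, -5-3=-8 -> [8, -7, 2, -8] (max |s|=8)
Stage 2 (SUM): sum[0..0]=8, sum[0..1]=1, sum[0..2]=3, sum[0..3]=-5 -> [8, 1, 3, -5] (max |s|=8)
Stage 3 (AMPLIFY 2): 8*2=16, 1*2=2, 3*2=6, -5*2=-10 -> [16, 2, 6, -10] (max |s|=16)
Stage 4 (SUM): sum[0..0]=16, sum[0..1]=18, sum[0..2]=24, sum[0..3]=14 -> [16, 18, 24, 14] (max |s|=24)
Overall max amplitude: 24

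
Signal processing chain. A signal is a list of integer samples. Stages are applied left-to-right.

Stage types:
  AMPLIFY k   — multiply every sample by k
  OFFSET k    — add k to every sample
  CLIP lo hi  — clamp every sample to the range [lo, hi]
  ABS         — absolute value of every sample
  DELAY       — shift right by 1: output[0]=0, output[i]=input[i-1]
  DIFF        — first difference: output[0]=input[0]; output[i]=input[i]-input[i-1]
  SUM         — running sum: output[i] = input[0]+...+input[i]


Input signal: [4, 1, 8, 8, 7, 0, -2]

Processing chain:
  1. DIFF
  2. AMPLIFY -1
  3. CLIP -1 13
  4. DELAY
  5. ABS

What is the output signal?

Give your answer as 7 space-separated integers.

Input: [4, 1, 8, 8, 7, 0, -2]
Stage 1 (DIFF): s[0]=4, 1-4=-3, 8-1=7, 8-8=0, 7-8=-1, 0-7=-7, -2-0=-2 -> [4, -3, 7, 0, -1, -7, -2]
Stage 2 (AMPLIFY -1): 4*-1=-4, -3*-1=3, 7*-1=-7, 0*-1=0, -1*-1=1, -7*-1=7, -2*-1=2 -> [-4, 3, -7, 0, 1, 7, 2]
Stage 3 (CLIP -1 13): clip(-4,-1,13)=-1, clip(3,-1,13)=3, clip(-7,-1,13)=-1, clip(0,-1,13)=0, clip(1,-1,13)=1, clip(7,-1,13)=7, clip(2,-1,13)=2 -> [-1, 3, -1, 0, 1, 7, 2]
Stage 4 (DELAY): [0, -1, 3, -1, 0, 1, 7] = [0, -1, 3, -1, 0, 1, 7] -> [0, -1, 3, -1, 0, 1, 7]
Stage 5 (ABS): |0|=0, |-1|=1, |3|=3, |-1|=1, |0|=0, |1|=1, |7|=7 -> [0, 1, 3, 1, 0, 1, 7]

Answer: 0 1 3 1 0 1 7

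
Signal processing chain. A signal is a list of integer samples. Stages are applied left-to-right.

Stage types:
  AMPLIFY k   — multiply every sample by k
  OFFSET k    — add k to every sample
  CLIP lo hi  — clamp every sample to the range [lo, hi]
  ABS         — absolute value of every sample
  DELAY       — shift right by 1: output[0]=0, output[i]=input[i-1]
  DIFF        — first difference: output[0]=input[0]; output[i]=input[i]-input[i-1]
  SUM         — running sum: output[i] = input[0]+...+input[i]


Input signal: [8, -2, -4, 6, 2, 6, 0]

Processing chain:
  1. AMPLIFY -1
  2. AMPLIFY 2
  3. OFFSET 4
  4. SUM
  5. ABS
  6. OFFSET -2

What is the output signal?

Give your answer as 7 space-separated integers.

Input: [8, -2, -4, 6, 2, 6, 0]
Stage 1 (AMPLIFY -1): 8*-1=-8, -2*-1=2, -4*-1=4, 6*-1=-6, 2*-1=-2, 6*-1=-6, 0*-1=0 -> [-8, 2, 4, -6, -2, -6, 0]
Stage 2 (AMPLIFY 2): -8*2=-16, 2*2=4, 4*2=8, -6*2=-12, -2*2=-4, -6*2=-12, 0*2=0 -> [-16, 4, 8, -12, -4, -12, 0]
Stage 3 (OFFSET 4): -16+4=-12, 4+4=8, 8+4=12, -12+4=-8, -4+4=0, -12+4=-8, 0+4=4 -> [-12, 8, 12, -8, 0, -8, 4]
Stage 4 (SUM): sum[0..0]=-12, sum[0..1]=-4, sum[0..2]=8, sum[0..3]=0, sum[0..4]=0, sum[0..5]=-8, sum[0..6]=-4 -> [-12, -4, 8, 0, 0, -8, -4]
Stage 5 (ABS): |-12|=12, |-4|=4, |8|=8, |0|=0, |0|=0, |-8|=8, |-4|=4 -> [12, 4, 8, 0, 0, 8, 4]
Stage 6 (OFFSET -2): 12+-2=10, 4+-2=2, 8+-2=6, 0+-2=-2, 0+-2=-2, 8+-2=6, 4+-2=2 -> [10, 2, 6, -2, -2, 6, 2]

Answer: 10 2 6 -2 -2 6 2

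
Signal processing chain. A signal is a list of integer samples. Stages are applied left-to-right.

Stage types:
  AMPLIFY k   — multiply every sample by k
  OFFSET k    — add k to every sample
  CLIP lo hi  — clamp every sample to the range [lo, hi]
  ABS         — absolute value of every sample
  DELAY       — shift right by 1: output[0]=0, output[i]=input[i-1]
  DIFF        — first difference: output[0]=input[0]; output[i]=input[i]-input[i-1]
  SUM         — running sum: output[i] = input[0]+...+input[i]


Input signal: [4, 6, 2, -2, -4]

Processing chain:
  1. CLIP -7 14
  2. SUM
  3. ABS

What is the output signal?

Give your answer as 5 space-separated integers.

Answer: 4 10 12 10 6

Derivation:
Input: [4, 6, 2, -2, -4]
Stage 1 (CLIP -7 14): clip(4,-7,14)=4, clip(6,-7,14)=6, clip(2,-7,14)=2, clip(-2,-7,14)=-2, clip(-4,-7,14)=-4 -> [4, 6, 2, -2, -4]
Stage 2 (SUM): sum[0..0]=4, sum[0..1]=10, sum[0..2]=12, sum[0..3]=10, sum[0..4]=6 -> [4, 10, 12, 10, 6]
Stage 3 (ABS): |4|=4, |10|=10, |12|=12, |10|=10, |6|=6 -> [4, 10, 12, 10, 6]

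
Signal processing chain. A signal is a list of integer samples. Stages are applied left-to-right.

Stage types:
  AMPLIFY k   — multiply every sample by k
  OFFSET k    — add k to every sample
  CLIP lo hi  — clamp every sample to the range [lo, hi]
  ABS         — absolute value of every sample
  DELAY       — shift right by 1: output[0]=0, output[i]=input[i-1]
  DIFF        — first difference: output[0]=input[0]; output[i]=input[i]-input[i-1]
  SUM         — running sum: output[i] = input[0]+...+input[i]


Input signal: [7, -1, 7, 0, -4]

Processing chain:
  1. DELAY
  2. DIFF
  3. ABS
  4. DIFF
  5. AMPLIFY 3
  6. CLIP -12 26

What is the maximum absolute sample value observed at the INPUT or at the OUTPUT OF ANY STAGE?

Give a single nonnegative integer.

Answer: 21

Derivation:
Input: [7, -1, 7, 0, -4] (max |s|=7)
Stage 1 (DELAY): [0, 7, -1, 7, 0] = [0, 7, -1, 7, 0] -> [0, 7, -1, 7, 0] (max |s|=7)
Stage 2 (DIFF): s[0]=0, 7-0=7, -1-7=-8, 7--1=8, 0-7=-7 -> [0, 7, -8, 8, -7] (max |s|=8)
Stage 3 (ABS): |0|=0, |7|=7, |-8|=8, |8|=8, |-7|=7 -> [0, 7, 8, 8, 7] (max |s|=8)
Stage 4 (DIFF): s[0]=0, 7-0=7, 8-7=1, 8-8=0, 7-8=-1 -> [0, 7, 1, 0, -1] (max |s|=7)
Stage 5 (AMPLIFY 3): 0*3=0, 7*3=21, 1*3=3, 0*3=0, -1*3=-3 -> [0, 21, 3, 0, -3] (max |s|=21)
Stage 6 (CLIP -12 26): clip(0,-12,26)=0, clip(21,-12,26)=21, clip(3,-12,26)=3, clip(0,-12,26)=0, clip(-3,-12,26)=-3 -> [0, 21, 3, 0, -3] (max |s|=21)
Overall max amplitude: 21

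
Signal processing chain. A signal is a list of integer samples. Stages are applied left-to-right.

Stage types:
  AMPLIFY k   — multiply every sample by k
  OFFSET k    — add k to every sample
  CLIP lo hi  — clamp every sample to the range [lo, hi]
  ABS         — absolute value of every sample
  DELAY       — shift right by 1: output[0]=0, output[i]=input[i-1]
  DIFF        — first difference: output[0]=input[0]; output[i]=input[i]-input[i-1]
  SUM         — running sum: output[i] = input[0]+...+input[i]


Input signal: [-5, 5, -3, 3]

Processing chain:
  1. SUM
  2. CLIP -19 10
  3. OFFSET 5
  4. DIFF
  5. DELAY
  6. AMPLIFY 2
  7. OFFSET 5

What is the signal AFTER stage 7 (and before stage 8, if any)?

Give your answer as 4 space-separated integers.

Answer: 5 5 15 -1

Derivation:
Input: [-5, 5, -3, 3]
Stage 1 (SUM): sum[0..0]=-5, sum[0..1]=0, sum[0..2]=-3, sum[0..3]=0 -> [-5, 0, -3, 0]
Stage 2 (CLIP -19 10): clip(-5,-19,10)=-5, clip(0,-19,10)=0, clip(-3,-19,10)=-3, clip(0,-19,10)=0 -> [-5, 0, -3, 0]
Stage 3 (OFFSET 5): -5+5=0, 0+5=5, -3+5=2, 0+5=5 -> [0, 5, 2, 5]
Stage 4 (DIFF): s[0]=0, 5-0=5, 2-5=-3, 5-2=3 -> [0, 5, -3, 3]
Stage 5 (DELAY): [0, 0, 5, -3] = [0, 0, 5, -3] -> [0, 0, 5, -3]
Stage 6 (AMPLIFY 2): 0*2=0, 0*2=0, 5*2=10, -3*2=-6 -> [0, 0, 10, -6]
Stage 7 (OFFSET 5): 0+5=5, 0+5=5, 10+5=15, -6+5=-1 -> [5, 5, 15, -1]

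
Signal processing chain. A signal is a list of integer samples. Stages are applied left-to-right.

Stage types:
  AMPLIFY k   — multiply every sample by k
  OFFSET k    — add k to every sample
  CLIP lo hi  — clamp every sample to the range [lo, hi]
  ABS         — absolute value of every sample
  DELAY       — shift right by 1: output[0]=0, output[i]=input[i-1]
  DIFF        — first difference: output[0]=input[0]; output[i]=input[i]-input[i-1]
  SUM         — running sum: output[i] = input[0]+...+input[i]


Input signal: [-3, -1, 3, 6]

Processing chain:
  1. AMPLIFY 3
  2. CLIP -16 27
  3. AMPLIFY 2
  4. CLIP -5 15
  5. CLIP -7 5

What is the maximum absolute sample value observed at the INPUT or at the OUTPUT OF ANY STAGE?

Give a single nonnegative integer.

Input: [-3, -1, 3, 6] (max |s|=6)
Stage 1 (AMPLIFY 3): -3*3=-9, -1*3=-3, 3*3=9, 6*3=18 -> [-9, -3, 9, 18] (max |s|=18)
Stage 2 (CLIP -16 27): clip(-9,-16,27)=-9, clip(-3,-16,27)=-3, clip(9,-16,27)=9, clip(18,-16,27)=18 -> [-9, -3, 9, 18] (max |s|=18)
Stage 3 (AMPLIFY 2): -9*2=-18, -3*2=-6, 9*2=18, 18*2=36 -> [-18, -6, 18, 36] (max |s|=36)
Stage 4 (CLIP -5 15): clip(-18,-5,15)=-5, clip(-6,-5,15)=-5, clip(18,-5,15)=15, clip(36,-5,15)=15 -> [-5, -5, 15, 15] (max |s|=15)
Stage 5 (CLIP -7 5): clip(-5,-7,5)=-5, clip(-5,-7,5)=-5, clip(15,-7,5)=5, clip(15,-7,5)=5 -> [-5, -5, 5, 5] (max |s|=5)
Overall max amplitude: 36

Answer: 36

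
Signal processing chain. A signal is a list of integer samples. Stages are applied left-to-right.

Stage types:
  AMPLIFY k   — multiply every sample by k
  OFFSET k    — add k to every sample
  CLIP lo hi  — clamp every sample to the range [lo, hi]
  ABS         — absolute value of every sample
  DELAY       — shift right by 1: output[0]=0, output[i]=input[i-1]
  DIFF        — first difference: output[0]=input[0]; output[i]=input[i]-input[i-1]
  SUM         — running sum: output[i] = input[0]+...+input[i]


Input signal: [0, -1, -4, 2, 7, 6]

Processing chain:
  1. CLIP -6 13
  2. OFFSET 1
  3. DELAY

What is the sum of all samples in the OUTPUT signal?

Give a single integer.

Answer: 9

Derivation:
Input: [0, -1, -4, 2, 7, 6]
Stage 1 (CLIP -6 13): clip(0,-6,13)=0, clip(-1,-6,13)=-1, clip(-4,-6,13)=-4, clip(2,-6,13)=2, clip(7,-6,13)=7, clip(6,-6,13)=6 -> [0, -1, -4, 2, 7, 6]
Stage 2 (OFFSET 1): 0+1=1, -1+1=0, -4+1=-3, 2+1=3, 7+1=8, 6+1=7 -> [1, 0, -3, 3, 8, 7]
Stage 3 (DELAY): [0, 1, 0, -3, 3, 8] = [0, 1, 0, -3, 3, 8] -> [0, 1, 0, -3, 3, 8]
Output sum: 9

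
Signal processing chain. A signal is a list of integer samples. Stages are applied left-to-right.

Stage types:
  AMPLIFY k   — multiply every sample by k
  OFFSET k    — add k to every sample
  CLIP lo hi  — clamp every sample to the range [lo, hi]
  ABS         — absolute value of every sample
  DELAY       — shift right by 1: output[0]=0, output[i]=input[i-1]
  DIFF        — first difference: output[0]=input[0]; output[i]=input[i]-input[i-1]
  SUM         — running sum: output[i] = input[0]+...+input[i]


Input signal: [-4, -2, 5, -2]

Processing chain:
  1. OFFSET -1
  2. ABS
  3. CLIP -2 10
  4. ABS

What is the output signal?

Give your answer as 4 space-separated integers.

Answer: 5 3 4 3

Derivation:
Input: [-4, -2, 5, -2]
Stage 1 (OFFSET -1): -4+-1=-5, -2+-1=-3, 5+-1=4, -2+-1=-3 -> [-5, -3, 4, -3]
Stage 2 (ABS): |-5|=5, |-3|=3, |4|=4, |-3|=3 -> [5, 3, 4, 3]
Stage 3 (CLIP -2 10): clip(5,-2,10)=5, clip(3,-2,10)=3, clip(4,-2,10)=4, clip(3,-2,10)=3 -> [5, 3, 4, 3]
Stage 4 (ABS): |5|=5, |3|=3, |4|=4, |3|=3 -> [5, 3, 4, 3]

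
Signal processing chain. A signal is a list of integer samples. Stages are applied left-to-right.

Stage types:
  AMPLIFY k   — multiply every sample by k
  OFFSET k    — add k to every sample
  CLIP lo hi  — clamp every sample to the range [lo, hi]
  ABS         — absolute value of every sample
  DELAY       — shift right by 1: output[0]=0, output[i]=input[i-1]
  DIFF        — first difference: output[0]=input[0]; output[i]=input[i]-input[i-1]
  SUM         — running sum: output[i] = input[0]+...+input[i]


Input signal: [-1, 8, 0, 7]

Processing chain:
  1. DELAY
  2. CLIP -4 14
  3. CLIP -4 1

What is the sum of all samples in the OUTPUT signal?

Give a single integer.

Input: [-1, 8, 0, 7]
Stage 1 (DELAY): [0, -1, 8, 0] = [0, -1, 8, 0] -> [0, -1, 8, 0]
Stage 2 (CLIP -4 14): clip(0,-4,14)=0, clip(-1,-4,14)=-1, clip(8,-4,14)=8, clip(0,-4,14)=0 -> [0, -1, 8, 0]
Stage 3 (CLIP -4 1): clip(0,-4,1)=0, clip(-1,-4,1)=-1, clip(8,-4,1)=1, clip(0,-4,1)=0 -> [0, -1, 1, 0]
Output sum: 0

Answer: 0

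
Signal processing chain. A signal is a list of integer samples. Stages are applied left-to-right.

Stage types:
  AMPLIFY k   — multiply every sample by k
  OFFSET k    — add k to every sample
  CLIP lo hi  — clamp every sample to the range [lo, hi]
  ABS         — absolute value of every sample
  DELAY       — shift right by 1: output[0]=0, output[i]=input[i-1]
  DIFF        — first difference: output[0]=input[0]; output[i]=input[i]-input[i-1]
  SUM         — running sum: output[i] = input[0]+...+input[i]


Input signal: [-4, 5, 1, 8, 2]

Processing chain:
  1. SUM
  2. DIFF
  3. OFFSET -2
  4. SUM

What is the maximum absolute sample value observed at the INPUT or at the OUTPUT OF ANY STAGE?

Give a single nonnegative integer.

Answer: 12

Derivation:
Input: [-4, 5, 1, 8, 2] (max |s|=8)
Stage 1 (SUM): sum[0..0]=-4, sum[0..1]=1, sum[0..2]=2, sum[0..3]=10, sum[0..4]=12 -> [-4, 1, 2, 10, 12] (max |s|=12)
Stage 2 (DIFF): s[0]=-4, 1--4=5, 2-1=1, 10-2=8, 12-10=2 -> [-4, 5, 1, 8, 2] (max |s|=8)
Stage 3 (OFFSET -2): -4+-2=-6, 5+-2=3, 1+-2=-1, 8+-2=6, 2+-2=0 -> [-6, 3, -1, 6, 0] (max |s|=6)
Stage 4 (SUM): sum[0..0]=-6, sum[0..1]=-3, sum[0..2]=-4, sum[0..3]=2, sum[0..4]=2 -> [-6, -3, -4, 2, 2] (max |s|=6)
Overall max amplitude: 12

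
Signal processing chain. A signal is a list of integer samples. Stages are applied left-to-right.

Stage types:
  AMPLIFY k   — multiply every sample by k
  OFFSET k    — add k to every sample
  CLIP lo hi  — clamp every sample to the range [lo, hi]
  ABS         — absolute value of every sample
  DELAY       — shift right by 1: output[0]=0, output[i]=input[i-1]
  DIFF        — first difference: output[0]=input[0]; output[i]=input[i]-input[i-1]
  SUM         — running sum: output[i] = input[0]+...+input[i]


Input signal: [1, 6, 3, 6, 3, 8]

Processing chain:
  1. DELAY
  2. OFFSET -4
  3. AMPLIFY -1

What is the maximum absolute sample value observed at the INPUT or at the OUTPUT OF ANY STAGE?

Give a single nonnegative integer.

Answer: 8

Derivation:
Input: [1, 6, 3, 6, 3, 8] (max |s|=8)
Stage 1 (DELAY): [0, 1, 6, 3, 6, 3] = [0, 1, 6, 3, 6, 3] -> [0, 1, 6, 3, 6, 3] (max |s|=6)
Stage 2 (OFFSET -4): 0+-4=-4, 1+-4=-3, 6+-4=2, 3+-4=-1, 6+-4=2, 3+-4=-1 -> [-4, -3, 2, -1, 2, -1] (max |s|=4)
Stage 3 (AMPLIFY -1): -4*-1=4, -3*-1=3, 2*-1=-2, -1*-1=1, 2*-1=-2, -1*-1=1 -> [4, 3, -2, 1, -2, 1] (max |s|=4)
Overall max amplitude: 8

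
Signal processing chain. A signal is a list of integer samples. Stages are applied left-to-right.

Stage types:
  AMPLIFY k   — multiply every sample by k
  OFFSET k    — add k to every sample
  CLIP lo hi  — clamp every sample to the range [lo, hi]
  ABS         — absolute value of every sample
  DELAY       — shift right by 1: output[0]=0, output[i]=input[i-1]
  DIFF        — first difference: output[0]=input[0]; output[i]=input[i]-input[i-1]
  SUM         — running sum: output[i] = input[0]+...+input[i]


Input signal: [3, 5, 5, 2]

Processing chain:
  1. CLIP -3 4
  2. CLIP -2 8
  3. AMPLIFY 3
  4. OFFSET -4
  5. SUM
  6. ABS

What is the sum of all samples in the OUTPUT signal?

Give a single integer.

Answer: 62

Derivation:
Input: [3, 5, 5, 2]
Stage 1 (CLIP -3 4): clip(3,-3,4)=3, clip(5,-3,4)=4, clip(5,-3,4)=4, clip(2,-3,4)=2 -> [3, 4, 4, 2]
Stage 2 (CLIP -2 8): clip(3,-2,8)=3, clip(4,-2,8)=4, clip(4,-2,8)=4, clip(2,-2,8)=2 -> [3, 4, 4, 2]
Stage 3 (AMPLIFY 3): 3*3=9, 4*3=12, 4*3=12, 2*3=6 -> [9, 12, 12, 6]
Stage 4 (OFFSET -4): 9+-4=5, 12+-4=8, 12+-4=8, 6+-4=2 -> [5, 8, 8, 2]
Stage 5 (SUM): sum[0..0]=5, sum[0..1]=13, sum[0..2]=21, sum[0..3]=23 -> [5, 13, 21, 23]
Stage 6 (ABS): |5|=5, |13|=13, |21|=21, |23|=23 -> [5, 13, 21, 23]
Output sum: 62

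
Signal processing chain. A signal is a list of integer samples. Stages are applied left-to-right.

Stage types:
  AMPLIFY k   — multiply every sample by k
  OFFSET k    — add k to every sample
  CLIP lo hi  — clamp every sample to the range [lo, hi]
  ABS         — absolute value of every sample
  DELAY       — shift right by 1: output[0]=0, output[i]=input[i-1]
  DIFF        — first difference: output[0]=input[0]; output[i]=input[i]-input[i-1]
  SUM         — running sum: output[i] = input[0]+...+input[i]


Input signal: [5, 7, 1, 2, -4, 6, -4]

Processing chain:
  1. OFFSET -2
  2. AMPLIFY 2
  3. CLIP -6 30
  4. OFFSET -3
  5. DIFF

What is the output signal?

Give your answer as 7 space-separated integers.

Answer: 3 4 -12 2 -6 14 -14

Derivation:
Input: [5, 7, 1, 2, -4, 6, -4]
Stage 1 (OFFSET -2): 5+-2=3, 7+-2=5, 1+-2=-1, 2+-2=0, -4+-2=-6, 6+-2=4, -4+-2=-6 -> [3, 5, -1, 0, -6, 4, -6]
Stage 2 (AMPLIFY 2): 3*2=6, 5*2=10, -1*2=-2, 0*2=0, -6*2=-12, 4*2=8, -6*2=-12 -> [6, 10, -2, 0, -12, 8, -12]
Stage 3 (CLIP -6 30): clip(6,-6,30)=6, clip(10,-6,30)=10, clip(-2,-6,30)=-2, clip(0,-6,30)=0, clip(-12,-6,30)=-6, clip(8,-6,30)=8, clip(-12,-6,30)=-6 -> [6, 10, -2, 0, -6, 8, -6]
Stage 4 (OFFSET -3): 6+-3=3, 10+-3=7, -2+-3=-5, 0+-3=-3, -6+-3=-9, 8+-3=5, -6+-3=-9 -> [3, 7, -5, -3, -9, 5, -9]
Stage 5 (DIFF): s[0]=3, 7-3=4, -5-7=-12, -3--5=2, -9--3=-6, 5--9=14, -9-5=-14 -> [3, 4, -12, 2, -6, 14, -14]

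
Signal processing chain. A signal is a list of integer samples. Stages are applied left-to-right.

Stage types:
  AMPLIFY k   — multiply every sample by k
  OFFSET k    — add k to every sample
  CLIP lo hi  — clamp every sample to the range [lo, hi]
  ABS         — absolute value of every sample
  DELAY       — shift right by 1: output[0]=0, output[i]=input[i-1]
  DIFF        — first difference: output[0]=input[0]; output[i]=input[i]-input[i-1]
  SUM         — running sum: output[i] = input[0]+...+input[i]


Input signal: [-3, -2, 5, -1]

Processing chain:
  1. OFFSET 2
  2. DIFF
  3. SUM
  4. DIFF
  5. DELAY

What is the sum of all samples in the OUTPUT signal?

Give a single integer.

Input: [-3, -2, 5, -1]
Stage 1 (OFFSET 2): -3+2=-1, -2+2=0, 5+2=7, -1+2=1 -> [-1, 0, 7, 1]
Stage 2 (DIFF): s[0]=-1, 0--1=1, 7-0=7, 1-7=-6 -> [-1, 1, 7, -6]
Stage 3 (SUM): sum[0..0]=-1, sum[0..1]=0, sum[0..2]=7, sum[0..3]=1 -> [-1, 0, 7, 1]
Stage 4 (DIFF): s[0]=-1, 0--1=1, 7-0=7, 1-7=-6 -> [-1, 1, 7, -6]
Stage 5 (DELAY): [0, -1, 1, 7] = [0, -1, 1, 7] -> [0, -1, 1, 7]
Output sum: 7

Answer: 7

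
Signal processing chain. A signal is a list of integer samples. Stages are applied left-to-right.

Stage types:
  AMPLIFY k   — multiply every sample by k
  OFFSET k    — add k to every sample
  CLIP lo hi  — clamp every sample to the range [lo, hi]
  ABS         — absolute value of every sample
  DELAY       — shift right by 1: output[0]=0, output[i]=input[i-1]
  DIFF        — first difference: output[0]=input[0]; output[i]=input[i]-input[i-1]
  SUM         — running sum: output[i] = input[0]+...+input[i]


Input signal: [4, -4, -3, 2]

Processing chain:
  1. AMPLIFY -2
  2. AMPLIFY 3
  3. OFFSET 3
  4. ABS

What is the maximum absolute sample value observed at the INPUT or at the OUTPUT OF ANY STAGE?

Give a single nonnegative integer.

Input: [4, -4, -3, 2] (max |s|=4)
Stage 1 (AMPLIFY -2): 4*-2=-8, -4*-2=8, -3*-2=6, 2*-2=-4 -> [-8, 8, 6, -4] (max |s|=8)
Stage 2 (AMPLIFY 3): -8*3=-24, 8*3=24, 6*3=18, -4*3=-12 -> [-24, 24, 18, -12] (max |s|=24)
Stage 3 (OFFSET 3): -24+3=-21, 24+3=27, 18+3=21, -12+3=-9 -> [-21, 27, 21, -9] (max |s|=27)
Stage 4 (ABS): |-21|=21, |27|=27, |21|=21, |-9|=9 -> [21, 27, 21, 9] (max |s|=27)
Overall max amplitude: 27

Answer: 27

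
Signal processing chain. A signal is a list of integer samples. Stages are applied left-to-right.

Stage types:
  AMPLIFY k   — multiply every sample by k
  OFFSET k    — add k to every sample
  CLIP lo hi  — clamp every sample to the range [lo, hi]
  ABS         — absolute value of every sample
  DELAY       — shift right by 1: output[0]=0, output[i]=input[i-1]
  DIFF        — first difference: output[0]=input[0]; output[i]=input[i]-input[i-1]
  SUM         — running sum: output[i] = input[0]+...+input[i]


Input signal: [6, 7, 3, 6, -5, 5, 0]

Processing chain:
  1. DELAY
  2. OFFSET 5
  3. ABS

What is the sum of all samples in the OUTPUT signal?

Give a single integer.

Input: [6, 7, 3, 6, -5, 5, 0]
Stage 1 (DELAY): [0, 6, 7, 3, 6, -5, 5] = [0, 6, 7, 3, 6, -5, 5] -> [0, 6, 7, 3, 6, -5, 5]
Stage 2 (OFFSET 5): 0+5=5, 6+5=11, 7+5=12, 3+5=8, 6+5=11, -5+5=0, 5+5=10 -> [5, 11, 12, 8, 11, 0, 10]
Stage 3 (ABS): |5|=5, |11|=11, |12|=12, |8|=8, |11|=11, |0|=0, |10|=10 -> [5, 11, 12, 8, 11, 0, 10]
Output sum: 57

Answer: 57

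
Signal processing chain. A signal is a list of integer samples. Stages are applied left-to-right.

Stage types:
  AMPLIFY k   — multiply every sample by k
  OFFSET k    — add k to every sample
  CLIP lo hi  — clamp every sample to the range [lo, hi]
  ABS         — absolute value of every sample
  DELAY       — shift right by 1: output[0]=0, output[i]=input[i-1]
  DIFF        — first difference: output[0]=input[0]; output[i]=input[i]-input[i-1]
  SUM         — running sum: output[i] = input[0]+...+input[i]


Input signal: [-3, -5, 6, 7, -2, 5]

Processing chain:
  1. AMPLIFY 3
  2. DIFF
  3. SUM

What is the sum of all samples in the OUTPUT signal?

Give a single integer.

Answer: 24

Derivation:
Input: [-3, -5, 6, 7, -2, 5]
Stage 1 (AMPLIFY 3): -3*3=-9, -5*3=-15, 6*3=18, 7*3=21, -2*3=-6, 5*3=15 -> [-9, -15, 18, 21, -6, 15]
Stage 2 (DIFF): s[0]=-9, -15--9=-6, 18--15=33, 21-18=3, -6-21=-27, 15--6=21 -> [-9, -6, 33, 3, -27, 21]
Stage 3 (SUM): sum[0..0]=-9, sum[0..1]=-15, sum[0..2]=18, sum[0..3]=21, sum[0..4]=-6, sum[0..5]=15 -> [-9, -15, 18, 21, -6, 15]
Output sum: 24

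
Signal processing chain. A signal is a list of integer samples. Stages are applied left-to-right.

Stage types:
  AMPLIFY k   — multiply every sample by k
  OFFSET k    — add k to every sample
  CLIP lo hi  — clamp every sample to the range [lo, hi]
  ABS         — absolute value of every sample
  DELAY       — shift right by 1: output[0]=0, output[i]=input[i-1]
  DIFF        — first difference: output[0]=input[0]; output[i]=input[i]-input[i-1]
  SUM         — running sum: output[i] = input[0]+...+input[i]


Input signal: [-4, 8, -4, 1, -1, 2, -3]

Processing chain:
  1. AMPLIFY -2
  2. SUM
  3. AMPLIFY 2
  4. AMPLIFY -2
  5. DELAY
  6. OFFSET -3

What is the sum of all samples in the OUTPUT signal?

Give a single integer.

Input: [-4, 8, -4, 1, -1, 2, -3]
Stage 1 (AMPLIFY -2): -4*-2=8, 8*-2=-16, -4*-2=8, 1*-2=-2, -1*-2=2, 2*-2=-4, -3*-2=6 -> [8, -16, 8, -2, 2, -4, 6]
Stage 2 (SUM): sum[0..0]=8, sum[0..1]=-8, sum[0..2]=0, sum[0..3]=-2, sum[0..4]=0, sum[0..5]=-4, sum[0..6]=2 -> [8, -8, 0, -2, 0, -4, 2]
Stage 3 (AMPLIFY 2): 8*2=16, -8*2=-16, 0*2=0, -2*2=-4, 0*2=0, -4*2=-8, 2*2=4 -> [16, -16, 0, -4, 0, -8, 4]
Stage 4 (AMPLIFY -2): 16*-2=-32, -16*-2=32, 0*-2=0, -4*-2=8, 0*-2=0, -8*-2=16, 4*-2=-8 -> [-32, 32, 0, 8, 0, 16, -8]
Stage 5 (DELAY): [0, -32, 32, 0, 8, 0, 16] = [0, -32, 32, 0, 8, 0, 16] -> [0, -32, 32, 0, 8, 0, 16]
Stage 6 (OFFSET -3): 0+-3=-3, -32+-3=-35, 32+-3=29, 0+-3=-3, 8+-3=5, 0+-3=-3, 16+-3=13 -> [-3, -35, 29, -3, 5, -3, 13]
Output sum: 3

Answer: 3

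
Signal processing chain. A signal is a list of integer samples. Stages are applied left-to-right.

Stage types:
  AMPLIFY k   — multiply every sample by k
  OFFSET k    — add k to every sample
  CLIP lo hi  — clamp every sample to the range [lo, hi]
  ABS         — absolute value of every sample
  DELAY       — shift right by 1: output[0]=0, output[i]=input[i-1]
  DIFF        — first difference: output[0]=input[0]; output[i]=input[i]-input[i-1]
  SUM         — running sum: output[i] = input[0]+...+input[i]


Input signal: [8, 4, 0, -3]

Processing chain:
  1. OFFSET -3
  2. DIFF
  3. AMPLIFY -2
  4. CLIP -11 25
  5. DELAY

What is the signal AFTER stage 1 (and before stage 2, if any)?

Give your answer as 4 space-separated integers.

Answer: 5 1 -3 -6

Derivation:
Input: [8, 4, 0, -3]
Stage 1 (OFFSET -3): 8+-3=5, 4+-3=1, 0+-3=-3, -3+-3=-6 -> [5, 1, -3, -6]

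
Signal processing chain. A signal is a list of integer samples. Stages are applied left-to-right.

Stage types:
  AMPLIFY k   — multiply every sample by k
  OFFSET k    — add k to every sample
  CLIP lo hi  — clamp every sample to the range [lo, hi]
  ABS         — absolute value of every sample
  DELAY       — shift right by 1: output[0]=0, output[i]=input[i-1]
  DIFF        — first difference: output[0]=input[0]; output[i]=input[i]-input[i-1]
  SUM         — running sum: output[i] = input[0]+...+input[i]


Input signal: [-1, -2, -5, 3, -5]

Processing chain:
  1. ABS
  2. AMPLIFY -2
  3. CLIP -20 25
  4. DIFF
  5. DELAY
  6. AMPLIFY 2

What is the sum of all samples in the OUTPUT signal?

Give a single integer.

Input: [-1, -2, -5, 3, -5]
Stage 1 (ABS): |-1|=1, |-2|=2, |-5|=5, |3|=3, |-5|=5 -> [1, 2, 5, 3, 5]
Stage 2 (AMPLIFY -2): 1*-2=-2, 2*-2=-4, 5*-2=-10, 3*-2=-6, 5*-2=-10 -> [-2, -4, -10, -6, -10]
Stage 3 (CLIP -20 25): clip(-2,-20,25)=-2, clip(-4,-20,25)=-4, clip(-10,-20,25)=-10, clip(-6,-20,25)=-6, clip(-10,-20,25)=-10 -> [-2, -4, -10, -6, -10]
Stage 4 (DIFF): s[0]=-2, -4--2=-2, -10--4=-6, -6--10=4, -10--6=-4 -> [-2, -2, -6, 4, -4]
Stage 5 (DELAY): [0, -2, -2, -6, 4] = [0, -2, -2, -6, 4] -> [0, -2, -2, -6, 4]
Stage 6 (AMPLIFY 2): 0*2=0, -2*2=-4, -2*2=-4, -6*2=-12, 4*2=8 -> [0, -4, -4, -12, 8]
Output sum: -12

Answer: -12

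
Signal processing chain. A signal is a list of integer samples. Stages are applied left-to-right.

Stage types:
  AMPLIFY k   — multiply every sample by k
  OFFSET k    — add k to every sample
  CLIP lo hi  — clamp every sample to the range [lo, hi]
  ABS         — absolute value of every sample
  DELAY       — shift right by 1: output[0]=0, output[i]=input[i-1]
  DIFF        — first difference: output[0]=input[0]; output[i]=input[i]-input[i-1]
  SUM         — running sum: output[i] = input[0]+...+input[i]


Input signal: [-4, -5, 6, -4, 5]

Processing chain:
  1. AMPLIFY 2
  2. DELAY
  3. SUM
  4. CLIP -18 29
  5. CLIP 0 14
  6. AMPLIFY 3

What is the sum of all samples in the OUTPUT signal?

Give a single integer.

Input: [-4, -5, 6, -4, 5]
Stage 1 (AMPLIFY 2): -4*2=-8, -5*2=-10, 6*2=12, -4*2=-8, 5*2=10 -> [-8, -10, 12, -8, 10]
Stage 2 (DELAY): [0, -8, -10, 12, -8] = [0, -8, -10, 12, -8] -> [0, -8, -10, 12, -8]
Stage 3 (SUM): sum[0..0]=0, sum[0..1]=-8, sum[0..2]=-18, sum[0..3]=-6, sum[0..4]=-14 -> [0, -8, -18, -6, -14]
Stage 4 (CLIP -18 29): clip(0,-18,29)=0, clip(-8,-18,29)=-8, clip(-18,-18,29)=-18, clip(-6,-18,29)=-6, clip(-14,-18,29)=-14 -> [0, -8, -18, -6, -14]
Stage 5 (CLIP 0 14): clip(0,0,14)=0, clip(-8,0,14)=0, clip(-18,0,14)=0, clip(-6,0,14)=0, clip(-14,0,14)=0 -> [0, 0, 0, 0, 0]
Stage 6 (AMPLIFY 3): 0*3=0, 0*3=0, 0*3=0, 0*3=0, 0*3=0 -> [0, 0, 0, 0, 0]
Output sum: 0

Answer: 0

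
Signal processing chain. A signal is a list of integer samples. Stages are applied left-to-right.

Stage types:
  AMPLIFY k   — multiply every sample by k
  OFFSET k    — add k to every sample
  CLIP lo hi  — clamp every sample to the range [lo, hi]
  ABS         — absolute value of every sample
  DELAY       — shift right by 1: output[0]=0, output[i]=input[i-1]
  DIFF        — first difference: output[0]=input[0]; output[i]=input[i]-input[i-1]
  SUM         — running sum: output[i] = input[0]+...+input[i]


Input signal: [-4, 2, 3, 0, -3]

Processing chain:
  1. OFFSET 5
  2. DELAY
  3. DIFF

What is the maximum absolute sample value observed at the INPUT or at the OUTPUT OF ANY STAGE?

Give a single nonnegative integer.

Input: [-4, 2, 3, 0, -3] (max |s|=4)
Stage 1 (OFFSET 5): -4+5=1, 2+5=7, 3+5=8, 0+5=5, -3+5=2 -> [1, 7, 8, 5, 2] (max |s|=8)
Stage 2 (DELAY): [0, 1, 7, 8, 5] = [0, 1, 7, 8, 5] -> [0, 1, 7, 8, 5] (max |s|=8)
Stage 3 (DIFF): s[0]=0, 1-0=1, 7-1=6, 8-7=1, 5-8=-3 -> [0, 1, 6, 1, -3] (max |s|=6)
Overall max amplitude: 8

Answer: 8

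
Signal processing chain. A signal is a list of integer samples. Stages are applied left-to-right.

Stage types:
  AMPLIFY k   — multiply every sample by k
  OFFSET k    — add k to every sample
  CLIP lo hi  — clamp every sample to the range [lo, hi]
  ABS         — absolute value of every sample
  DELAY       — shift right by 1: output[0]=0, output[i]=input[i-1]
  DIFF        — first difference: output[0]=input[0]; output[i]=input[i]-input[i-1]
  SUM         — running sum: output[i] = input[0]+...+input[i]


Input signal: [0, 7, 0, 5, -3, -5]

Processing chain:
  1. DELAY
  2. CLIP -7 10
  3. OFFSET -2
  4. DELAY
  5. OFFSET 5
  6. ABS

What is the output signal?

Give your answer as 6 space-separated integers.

Input: [0, 7, 0, 5, -3, -5]
Stage 1 (DELAY): [0, 0, 7, 0, 5, -3] = [0, 0, 7, 0, 5, -3] -> [0, 0, 7, 0, 5, -3]
Stage 2 (CLIP -7 10): clip(0,-7,10)=0, clip(0,-7,10)=0, clip(7,-7,10)=7, clip(0,-7,10)=0, clip(5,-7,10)=5, clip(-3,-7,10)=-3 -> [0, 0, 7, 0, 5, -3]
Stage 3 (OFFSET -2): 0+-2=-2, 0+-2=-2, 7+-2=5, 0+-2=-2, 5+-2=3, -3+-2=-5 -> [-2, -2, 5, -2, 3, -5]
Stage 4 (DELAY): [0, -2, -2, 5, -2, 3] = [0, -2, -2, 5, -2, 3] -> [0, -2, -2, 5, -2, 3]
Stage 5 (OFFSET 5): 0+5=5, -2+5=3, -2+5=3, 5+5=10, -2+5=3, 3+5=8 -> [5, 3, 3, 10, 3, 8]
Stage 6 (ABS): |5|=5, |3|=3, |3|=3, |10|=10, |3|=3, |8|=8 -> [5, 3, 3, 10, 3, 8]

Answer: 5 3 3 10 3 8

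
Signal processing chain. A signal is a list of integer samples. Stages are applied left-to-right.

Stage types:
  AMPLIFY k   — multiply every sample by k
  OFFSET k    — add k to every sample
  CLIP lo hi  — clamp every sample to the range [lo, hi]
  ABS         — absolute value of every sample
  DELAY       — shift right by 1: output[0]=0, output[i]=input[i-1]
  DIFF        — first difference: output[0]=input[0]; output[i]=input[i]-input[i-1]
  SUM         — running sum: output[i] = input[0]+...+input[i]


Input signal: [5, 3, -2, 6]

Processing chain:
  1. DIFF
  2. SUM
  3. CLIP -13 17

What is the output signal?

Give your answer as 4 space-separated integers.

Answer: 5 3 -2 6

Derivation:
Input: [5, 3, -2, 6]
Stage 1 (DIFF): s[0]=5, 3-5=-2, -2-3=-5, 6--2=8 -> [5, -2, -5, 8]
Stage 2 (SUM): sum[0..0]=5, sum[0..1]=3, sum[0..2]=-2, sum[0..3]=6 -> [5, 3, -2, 6]
Stage 3 (CLIP -13 17): clip(5,-13,17)=5, clip(3,-13,17)=3, clip(-2,-13,17)=-2, clip(6,-13,17)=6 -> [5, 3, -2, 6]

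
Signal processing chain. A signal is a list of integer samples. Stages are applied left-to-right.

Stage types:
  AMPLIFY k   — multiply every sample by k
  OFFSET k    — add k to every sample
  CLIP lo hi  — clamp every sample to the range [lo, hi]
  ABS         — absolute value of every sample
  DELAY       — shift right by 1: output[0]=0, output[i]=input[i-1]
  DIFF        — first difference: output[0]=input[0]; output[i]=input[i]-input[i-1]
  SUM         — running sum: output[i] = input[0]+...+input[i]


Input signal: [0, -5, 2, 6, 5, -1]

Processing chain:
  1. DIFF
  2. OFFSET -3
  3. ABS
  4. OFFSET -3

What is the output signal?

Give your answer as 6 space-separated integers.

Answer: 0 5 1 -2 1 6

Derivation:
Input: [0, -5, 2, 6, 5, -1]
Stage 1 (DIFF): s[0]=0, -5-0=-5, 2--5=7, 6-2=4, 5-6=-1, -1-5=-6 -> [0, -5, 7, 4, -1, -6]
Stage 2 (OFFSET -3): 0+-3=-3, -5+-3=-8, 7+-3=4, 4+-3=1, -1+-3=-4, -6+-3=-9 -> [-3, -8, 4, 1, -4, -9]
Stage 3 (ABS): |-3|=3, |-8|=8, |4|=4, |1|=1, |-4|=4, |-9|=9 -> [3, 8, 4, 1, 4, 9]
Stage 4 (OFFSET -3): 3+-3=0, 8+-3=5, 4+-3=1, 1+-3=-2, 4+-3=1, 9+-3=6 -> [0, 5, 1, -2, 1, 6]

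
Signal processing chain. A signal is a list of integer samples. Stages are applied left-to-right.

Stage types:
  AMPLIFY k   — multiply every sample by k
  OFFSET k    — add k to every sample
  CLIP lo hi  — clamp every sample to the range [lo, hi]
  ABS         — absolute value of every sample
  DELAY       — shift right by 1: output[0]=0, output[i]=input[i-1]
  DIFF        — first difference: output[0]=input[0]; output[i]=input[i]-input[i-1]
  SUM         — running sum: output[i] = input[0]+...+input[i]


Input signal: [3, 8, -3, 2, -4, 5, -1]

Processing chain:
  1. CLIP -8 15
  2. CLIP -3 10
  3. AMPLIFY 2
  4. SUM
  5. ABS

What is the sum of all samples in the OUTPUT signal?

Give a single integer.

Answer: 124

Derivation:
Input: [3, 8, -3, 2, -4, 5, -1]
Stage 1 (CLIP -8 15): clip(3,-8,15)=3, clip(8,-8,15)=8, clip(-3,-8,15)=-3, clip(2,-8,15)=2, clip(-4,-8,15)=-4, clip(5,-8,15)=5, clip(-1,-8,15)=-1 -> [3, 8, -3, 2, -4, 5, -1]
Stage 2 (CLIP -3 10): clip(3,-3,10)=3, clip(8,-3,10)=8, clip(-3,-3,10)=-3, clip(2,-3,10)=2, clip(-4,-3,10)=-3, clip(5,-3,10)=5, clip(-1,-3,10)=-1 -> [3, 8, -3, 2, -3, 5, -1]
Stage 3 (AMPLIFY 2): 3*2=6, 8*2=16, -3*2=-6, 2*2=4, -3*2=-6, 5*2=10, -1*2=-2 -> [6, 16, -6, 4, -6, 10, -2]
Stage 4 (SUM): sum[0..0]=6, sum[0..1]=22, sum[0..2]=16, sum[0..3]=20, sum[0..4]=14, sum[0..5]=24, sum[0..6]=22 -> [6, 22, 16, 20, 14, 24, 22]
Stage 5 (ABS): |6|=6, |22|=22, |16|=16, |20|=20, |14|=14, |24|=24, |22|=22 -> [6, 22, 16, 20, 14, 24, 22]
Output sum: 124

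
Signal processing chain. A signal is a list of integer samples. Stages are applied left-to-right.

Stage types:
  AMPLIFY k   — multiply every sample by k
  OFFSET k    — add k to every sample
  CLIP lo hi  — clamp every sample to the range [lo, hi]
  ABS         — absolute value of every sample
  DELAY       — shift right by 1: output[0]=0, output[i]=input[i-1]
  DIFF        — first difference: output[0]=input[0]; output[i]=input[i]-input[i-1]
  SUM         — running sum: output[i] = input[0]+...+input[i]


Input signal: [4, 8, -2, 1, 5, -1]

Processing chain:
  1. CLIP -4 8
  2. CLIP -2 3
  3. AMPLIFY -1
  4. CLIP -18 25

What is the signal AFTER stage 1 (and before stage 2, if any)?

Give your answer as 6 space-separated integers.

Input: [4, 8, -2, 1, 5, -1]
Stage 1 (CLIP -4 8): clip(4,-4,8)=4, clip(8,-4,8)=8, clip(-2,-4,8)=-2, clip(1,-4,8)=1, clip(5,-4,8)=5, clip(-1,-4,8)=-1 -> [4, 8, -2, 1, 5, -1]

Answer: 4 8 -2 1 5 -1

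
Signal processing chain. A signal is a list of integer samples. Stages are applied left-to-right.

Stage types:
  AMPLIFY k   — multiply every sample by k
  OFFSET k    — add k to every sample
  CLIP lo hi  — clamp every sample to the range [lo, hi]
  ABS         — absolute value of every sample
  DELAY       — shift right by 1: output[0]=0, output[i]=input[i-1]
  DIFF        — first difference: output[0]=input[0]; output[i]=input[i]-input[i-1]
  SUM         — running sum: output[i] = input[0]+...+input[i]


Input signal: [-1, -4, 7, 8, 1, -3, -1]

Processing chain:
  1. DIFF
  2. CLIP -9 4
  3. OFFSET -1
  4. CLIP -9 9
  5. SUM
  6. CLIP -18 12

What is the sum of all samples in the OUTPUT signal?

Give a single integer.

Answer: -56

Derivation:
Input: [-1, -4, 7, 8, 1, -3, -1]
Stage 1 (DIFF): s[0]=-1, -4--1=-3, 7--4=11, 8-7=1, 1-8=-7, -3-1=-4, -1--3=2 -> [-1, -3, 11, 1, -7, -4, 2]
Stage 2 (CLIP -9 4): clip(-1,-9,4)=-1, clip(-3,-9,4)=-3, clip(11,-9,4)=4, clip(1,-9,4)=1, clip(-7,-9,4)=-7, clip(-4,-9,4)=-4, clip(2,-9,4)=2 -> [-1, -3, 4, 1, -7, -4, 2]
Stage 3 (OFFSET -1): -1+-1=-2, -3+-1=-4, 4+-1=3, 1+-1=0, -7+-1=-8, -4+-1=-5, 2+-1=1 -> [-2, -4, 3, 0, -8, -5, 1]
Stage 4 (CLIP -9 9): clip(-2,-9,9)=-2, clip(-4,-9,9)=-4, clip(3,-9,9)=3, clip(0,-9,9)=0, clip(-8,-9,9)=-8, clip(-5,-9,9)=-5, clip(1,-9,9)=1 -> [-2, -4, 3, 0, -8, -5, 1]
Stage 5 (SUM): sum[0..0]=-2, sum[0..1]=-6, sum[0..2]=-3, sum[0..3]=-3, sum[0..4]=-11, sum[0..5]=-16, sum[0..6]=-15 -> [-2, -6, -3, -3, -11, -16, -15]
Stage 6 (CLIP -18 12): clip(-2,-18,12)=-2, clip(-6,-18,12)=-6, clip(-3,-18,12)=-3, clip(-3,-18,12)=-3, clip(-11,-18,12)=-11, clip(-16,-18,12)=-16, clip(-15,-18,12)=-15 -> [-2, -6, -3, -3, -11, -16, -15]
Output sum: -56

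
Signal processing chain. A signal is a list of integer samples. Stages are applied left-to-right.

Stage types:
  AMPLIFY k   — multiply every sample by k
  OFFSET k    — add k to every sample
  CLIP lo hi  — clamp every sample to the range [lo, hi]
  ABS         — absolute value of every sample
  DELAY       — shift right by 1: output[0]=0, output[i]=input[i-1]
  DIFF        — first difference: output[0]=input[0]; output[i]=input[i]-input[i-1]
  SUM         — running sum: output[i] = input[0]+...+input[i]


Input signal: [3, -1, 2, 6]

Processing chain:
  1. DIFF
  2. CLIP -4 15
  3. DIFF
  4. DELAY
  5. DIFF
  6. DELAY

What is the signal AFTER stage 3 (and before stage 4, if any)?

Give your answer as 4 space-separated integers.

Input: [3, -1, 2, 6]
Stage 1 (DIFF): s[0]=3, -1-3=-4, 2--1=3, 6-2=4 -> [3, -4, 3, 4]
Stage 2 (CLIP -4 15): clip(3,-4,15)=3, clip(-4,-4,15)=-4, clip(3,-4,15)=3, clip(4,-4,15)=4 -> [3, -4, 3, 4]
Stage 3 (DIFF): s[0]=3, -4-3=-7, 3--4=7, 4-3=1 -> [3, -7, 7, 1]

Answer: 3 -7 7 1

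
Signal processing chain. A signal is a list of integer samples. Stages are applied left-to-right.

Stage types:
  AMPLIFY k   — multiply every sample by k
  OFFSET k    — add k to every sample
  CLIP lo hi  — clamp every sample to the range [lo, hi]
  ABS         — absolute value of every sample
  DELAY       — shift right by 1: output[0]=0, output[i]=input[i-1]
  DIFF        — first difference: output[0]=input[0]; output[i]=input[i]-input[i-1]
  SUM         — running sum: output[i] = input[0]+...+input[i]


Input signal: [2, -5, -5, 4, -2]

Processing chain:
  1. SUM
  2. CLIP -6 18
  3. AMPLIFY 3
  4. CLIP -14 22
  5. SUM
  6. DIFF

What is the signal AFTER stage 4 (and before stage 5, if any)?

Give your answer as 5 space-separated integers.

Input: [2, -5, -5, 4, -2]
Stage 1 (SUM): sum[0..0]=2, sum[0..1]=-3, sum[0..2]=-8, sum[0..3]=-4, sum[0..4]=-6 -> [2, -3, -8, -4, -6]
Stage 2 (CLIP -6 18): clip(2,-6,18)=2, clip(-3,-6,18)=-3, clip(-8,-6,18)=-6, clip(-4,-6,18)=-4, clip(-6,-6,18)=-6 -> [2, -3, -6, -4, -6]
Stage 3 (AMPLIFY 3): 2*3=6, -3*3=-9, -6*3=-18, -4*3=-12, -6*3=-18 -> [6, -9, -18, -12, -18]
Stage 4 (CLIP -14 22): clip(6,-14,22)=6, clip(-9,-14,22)=-9, clip(-18,-14,22)=-14, clip(-12,-14,22)=-12, clip(-18,-14,22)=-14 -> [6, -9, -14, -12, -14]

Answer: 6 -9 -14 -12 -14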